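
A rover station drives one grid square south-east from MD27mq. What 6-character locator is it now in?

Longitude subsquare m = 12; +1 → 13 = n.
Latitude subsquare q = 16; −1 → 15 = p.

MD27np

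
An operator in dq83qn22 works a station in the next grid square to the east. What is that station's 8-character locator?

DQ83qn32

Longitude extended square 2; +1 → 3.
The latitude characters are unchanged.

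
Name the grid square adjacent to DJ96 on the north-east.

EJ07

Longitude square 9; +1 → 10, wraps to 0, carry into field.
Longitude field D = 3; +1 → 4 = E.
Latitude square 6; +1 → 7.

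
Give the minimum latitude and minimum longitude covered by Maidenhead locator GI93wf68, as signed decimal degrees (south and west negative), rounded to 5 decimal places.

-6.75833, -40.11667

Field G=6, I=8: +6·20° lon, +8·10° lat → SW at lon -60°, lat -10°.
Square 9, 3: +9·2° lon, +3·1° lat → SW at lon -42°, lat -7°.
Subsquare w=22, f=5: +22·0.0833333° lon, +5·0.0416667° lat → SW at lon -40.1667°, lat -6.79167°.
Extended square 6, 8: +6·0.00833333° lon, +8·0.00416667° lat → SW at lon -40.1167°, lat -6.75833°.
latitude -6.75833, longitude -40.11667.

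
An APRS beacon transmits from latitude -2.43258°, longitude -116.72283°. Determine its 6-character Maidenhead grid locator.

DI17pn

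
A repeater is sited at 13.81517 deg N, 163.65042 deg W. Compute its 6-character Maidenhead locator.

AK83et

Add 180° to longitude and 90° to latitude: 16.3496, 103.8152.
Field: lon ⌊16.3496/20⌋ = 0 → A; lat ⌊103.8152/10⌋ = 10 → K.
Square: lon ⌊16.3496/2⌋ = 8; lat ⌊3.8152/1⌋ = 3.
Subsquare: lon ⌊0.3496/0.0833333⌋ = 4 → e; lat ⌊0.8152/0.0416667⌋ = 19 → t.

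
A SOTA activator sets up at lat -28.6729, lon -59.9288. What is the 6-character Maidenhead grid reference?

GG01ah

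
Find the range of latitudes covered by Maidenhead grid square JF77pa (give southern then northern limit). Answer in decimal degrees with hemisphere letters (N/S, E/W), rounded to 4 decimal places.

33.0000° S, 32.9583° S

Field J=9, F=5: +9·20° lon, +5·10° lat → SW at lon 0°, lat -40°.
Square 7, 7: +7·2° lon, +7·1° lat → SW at lon 14°, lat -33°.
Subsquare p=15, a=0: +15·0.0833333° lon, +0·0.0416667° lat → SW at lon 15.25°, lat -33°.
Cell spans 0.0833333° lon × 0.0416667° lat.
south 33.0000° S, north 32.9583° S.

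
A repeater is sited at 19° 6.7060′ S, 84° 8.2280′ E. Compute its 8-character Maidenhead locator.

NH20bv63

Add 180° to longitude and 90° to latitude: 264.13713, 70.88823.
Field (20°×10°, letters A–R): lon ⌊264.13713/20⌋ = 13 → N; lat ⌊70.88823/10⌋ = 7 → H.
Square (2°×1°, digits 0–9): lon ⌊4.13713/2⌋ = 2; lat ⌊0.88823/1⌋ = 0.
Subsquare (5′×2.5′, letters a–x): lon ⌊0.13713/0.0833333⌋ = 1 → b; lat ⌊0.88823/0.0416667⌋ = 21 → v.
Extended square (30″×15″, digits 0–9): lon ⌊0.05380/0.00833333⌋ = 6; lat ⌊0.01323/0.00416667⌋ = 3.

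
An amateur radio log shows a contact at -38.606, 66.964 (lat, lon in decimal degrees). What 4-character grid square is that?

MF31

Offset from 180°W / 90°S: lon 246.96°, lat 51.39°.
Field (20°×10°, letters A–R): 246.96/20 → 12 → M, 51.39/10 → 5 → F; chars MF.
Square (2°×1°, digits 0–9): 6.96/2 → 3, 1.39/1 → 1; chars 31.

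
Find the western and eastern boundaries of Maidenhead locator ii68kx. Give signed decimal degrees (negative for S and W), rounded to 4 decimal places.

-7.1667, -7.0833

Field I=8, I=8: +8·20° lon, +8·10° lat → SW at lon -20°, lat -10°.
Square 6, 8: +6·2° lon, +8·1° lat → SW at lon -8°, lat -2°.
Subsquare k=10, x=23: +10·0.0833333° lon, +23·0.0416667° lat → SW at lon -7.16667°, lat -1.04167°.
Cell spans 0.0833333° lon × 0.0416667° lat.
west -7.1667, east -7.0833.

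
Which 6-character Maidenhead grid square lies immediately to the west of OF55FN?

OF55en

Longitude subsquare f = 5; −1 → 4 = e.
The latitude characters are unchanged.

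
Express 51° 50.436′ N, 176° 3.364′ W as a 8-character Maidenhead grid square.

AO11xu31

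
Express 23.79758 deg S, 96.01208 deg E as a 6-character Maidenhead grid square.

NG86ae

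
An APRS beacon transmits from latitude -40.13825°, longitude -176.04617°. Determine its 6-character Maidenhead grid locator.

AE19xu

Offset from 180°W / 90°S: lon 3.9538°, lat 49.8618°.
Field: lon ⌊3.9538/20⌋ = 0 → A; lat ⌊49.8618/10⌋ = 4 → E.
Square: lon ⌊3.9538/2⌋ = 1; lat ⌊9.8618/1⌋ = 9.
Subsquare: lon ⌊1.9538/0.0833333⌋ = 23 → x; lat ⌊0.8618/0.0416667⌋ = 20 → u.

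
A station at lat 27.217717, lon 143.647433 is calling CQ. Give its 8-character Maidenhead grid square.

Offset from 180°W / 90°S: lon 323.64743°, lat 117.21772°.
Field: lon ⌊323.64743/20⌋ = 16 → Q; lat ⌊117.21772/10⌋ = 11 → L.
Square: lon ⌊3.64743/2⌋ = 1; lat ⌊7.21772/1⌋ = 7.
Subsquare: lon ⌊1.64743/0.0833333⌋ = 19 → t; lat ⌊0.21772/0.0416667⌋ = 5 → f.
Extended square: lon ⌊0.06410/0.00833333⌋ = 7; lat ⌊0.00938/0.00416667⌋ = 2.

QL17tf72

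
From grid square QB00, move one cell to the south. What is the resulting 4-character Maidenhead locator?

QA09

Latitude square 0; −1 → -1, wraps to 9, carry into field.
Latitude field B = 1; −1 → 0 = A.
The longitude characters are unchanged.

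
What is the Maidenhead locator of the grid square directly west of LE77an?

Longitude subsquare a = 0; −1 → -1, wraps to 23 = x, carry into square.
Longitude square 7; −1 → 6.
The latitude characters are unchanged.

LE67xn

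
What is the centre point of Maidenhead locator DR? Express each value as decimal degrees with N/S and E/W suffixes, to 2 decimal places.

Field D=3, R=17: +3·20° lon, +17·10° lat → SW at lon -120°, lat 80°.
Cell spans 20° lon × 10° lat. Centre is SW corner plus half of each.
latitude 85.00° N, longitude 110.00° W.

85.00° N, 110.00° W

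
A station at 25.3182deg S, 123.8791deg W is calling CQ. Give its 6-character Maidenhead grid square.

CG84bq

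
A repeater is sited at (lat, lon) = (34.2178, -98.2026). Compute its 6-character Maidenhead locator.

EM04vf

Offset from 180°W / 90°S: lon 81.7974°, lat 124.2178°.
Field (20°×10°, letters A–R): 81.7974/20 → 4 → E, 124.2178/10 → 12 → M; chars EM.
Square (2°×1°, digits 0–9): 1.7974/2 → 0, 4.2178/1 → 4; chars 04.
Subsquare (5′×2.5′, letters a–x): 1.7974/0.0833333 → 21 → v, 0.2178/0.0416667 → 5 → f; chars vf.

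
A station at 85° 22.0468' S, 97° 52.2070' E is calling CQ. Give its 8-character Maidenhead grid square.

NA84wp41

Offset from 180°W / 90°S: lon 277.87012°, lat 4.63255°.
Field: lon ⌊277.87012/20⌋ = 13 → N; lat ⌊4.63255/10⌋ = 0 → A.
Square: lon ⌊17.87012/2⌋ = 8; lat ⌊4.63255/1⌋ = 4.
Subsquare: lon ⌊1.87012/0.0833333⌋ = 22 → w; lat ⌊0.63255/0.0416667⌋ = 15 → p.
Extended square: lon ⌊0.03678/0.00833333⌋ = 4; lat ⌊0.00755/0.00416667⌋ = 1.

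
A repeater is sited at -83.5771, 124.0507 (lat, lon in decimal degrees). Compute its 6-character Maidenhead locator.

PA26ak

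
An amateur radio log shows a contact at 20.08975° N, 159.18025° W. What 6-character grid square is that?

BL00jc

Add 180° to longitude and 90° to latitude: 20.8197, 110.0897.
Field: lon ⌊20.8197/20⌋ = 1 → B; lat ⌊110.0897/10⌋ = 11 → L.
Square: lon ⌊0.8197/2⌋ = 0; lat ⌊0.0897/1⌋ = 0.
Subsquare: lon ⌊0.8197/0.0833333⌋ = 9 → j; lat ⌊0.0897/0.0416667⌋ = 2 → c.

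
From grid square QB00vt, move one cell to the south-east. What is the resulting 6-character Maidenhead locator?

Longitude subsquare v = 21; +1 → 22 = w.
Latitude subsquare t = 19; −1 → 18 = s.

QB00ws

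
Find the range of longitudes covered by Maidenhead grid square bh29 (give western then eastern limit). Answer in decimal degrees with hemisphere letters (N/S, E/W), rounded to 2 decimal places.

Field B=1, H=7: +1·20° lon, +7·10° lat → SW at lon -160°, lat -20°.
Square 2, 9: +2·2° lon, +9·1° lat → SW at lon -156°, lat -11°.
Cell spans 2° lon × 1° lat.
west 156.00° W, east 154.00° W.

156.00° W, 154.00° W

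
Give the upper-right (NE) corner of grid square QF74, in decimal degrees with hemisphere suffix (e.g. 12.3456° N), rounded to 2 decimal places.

Field Q=16, F=5: +16·20° lon, +5·10° lat → SW at lon 140°, lat -40°.
Square 7, 4: +7·2° lon, +4·1° lat → SW at lon 154°, lat -36°.
Cell spans 2° lon × 1° lat. NE corner is SW corner plus one full cell.
latitude 35.00° S, longitude 156.00° E.

35.00° S, 156.00° E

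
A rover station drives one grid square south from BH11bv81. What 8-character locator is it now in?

BH11bv80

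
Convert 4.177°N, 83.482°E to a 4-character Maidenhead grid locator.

NJ14

Offset from 180°W / 90°S: lon 263.48°, lat 94.18°.
Field: 263.48/20 → 13 → N, 94.18/10 → 9 → J; chars NJ.
Square: 3.48/2 → 1, 4.18/1 → 4; chars 14.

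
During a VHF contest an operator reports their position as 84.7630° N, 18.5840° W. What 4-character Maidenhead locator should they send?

IR04

Shift to the Maidenhead origin (180°W, 90°S): lon 161.42, lat 174.76.
Field: 161.42/20 → 8 → I, 174.76/10 → 17 → R; chars IR.
Square: 1.42/2 → 0, 4.76/1 → 4; chars 04.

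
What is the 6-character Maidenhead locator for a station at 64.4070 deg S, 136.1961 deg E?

PC85co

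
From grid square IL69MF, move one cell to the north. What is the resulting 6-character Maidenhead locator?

IL69mg

Latitude subsquare f = 5; +1 → 6 = g.
The longitude characters are unchanged.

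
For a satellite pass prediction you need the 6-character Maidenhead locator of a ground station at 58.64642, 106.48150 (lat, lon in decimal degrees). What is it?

Shift to the Maidenhead origin (180°W, 90°S): lon 286.4815, lat 148.6464.
Field: lon ⌊286.4815/20⌋ = 14 → O; lat ⌊148.6464/10⌋ = 14 → O.
Square: lon ⌊6.4815/2⌋ = 3; lat ⌊8.6464/1⌋ = 8.
Subsquare: lon ⌊0.4815/0.0833333⌋ = 5 → f; lat ⌊0.6464/0.0416667⌋ = 15 → p.

OO38fp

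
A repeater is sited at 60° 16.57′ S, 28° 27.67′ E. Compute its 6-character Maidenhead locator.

Add 180° to longitude and 90° to latitude: 208.4612, 29.7238.
Field (20°×10°, letters A–R): lon ⌊208.4612/20⌋ = 10 → K; lat ⌊29.7238/10⌋ = 2 → C.
Square (2°×1°, digits 0–9): lon ⌊8.4612/2⌋ = 4; lat ⌊9.7238/1⌋ = 9.
Subsquare (5′×2.5′, letters a–x): lon ⌊0.4612/0.0833333⌋ = 5 → f; lat ⌊0.7238/0.0416667⌋ = 17 → r.

KC49fr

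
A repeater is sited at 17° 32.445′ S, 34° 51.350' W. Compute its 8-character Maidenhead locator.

HH22nl70

Shift to the Maidenhead origin (180°W, 90°S): lon 145.14417, lat 72.45925.
Field: 145.14417/20 → 7 → H, 72.45925/10 → 7 → H; chars HH.
Square: 5.14417/2 → 2, 2.45925/1 → 2; chars 22.
Subsquare: 1.14417/0.0833333 → 13 → n, 0.45925/0.0416667 → 11 → l; chars nl.
Extended square: 0.06083/0.00833333 → 7, 0.00092/0.00416667 → 0; chars 70.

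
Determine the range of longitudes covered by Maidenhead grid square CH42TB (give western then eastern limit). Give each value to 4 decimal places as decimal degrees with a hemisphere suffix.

130.4167° W, 130.3333° W

Field C=2, H=7: +2·20° lon, +7·10° lat → SW at lon -140°, lat -20°.
Square 4, 2: +4·2° lon, +2·1° lat → SW at lon -132°, lat -18°.
Subsquare t=19, b=1: +19·0.0833333° lon, +1·0.0416667° lat → SW at lon -130.417°, lat -17.9583°.
Cell spans 0.0833333° lon × 0.0416667° lat.
west 130.4167° W, east 130.3333° W.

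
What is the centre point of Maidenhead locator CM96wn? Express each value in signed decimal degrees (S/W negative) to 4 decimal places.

36.5625, -120.1250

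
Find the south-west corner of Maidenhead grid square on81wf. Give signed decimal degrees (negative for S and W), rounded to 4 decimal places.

Field O=14, N=13: +14·20° lon, +13·10° lat → SW at lon 100°, lat 40°.
Square 8, 1: +8·2° lon, +1·1° lat → SW at lon 116°, lat 41°.
Subsquare w=22, f=5: +22·0.0833333° lon, +5·0.0416667° lat → SW at lon 117.833°, lat 41.2083°.
latitude 41.2083, longitude 117.8333.

41.2083, 117.8333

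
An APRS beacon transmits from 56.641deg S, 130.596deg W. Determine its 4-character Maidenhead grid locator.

CD43

Add 180° to longitude and 90° to latitude: 49.40, 33.36.
Field: 49.40/20 → 2 → C, 33.36/10 → 3 → D; chars CD.
Square: 9.40/2 → 4, 3.36/1 → 3; chars 43.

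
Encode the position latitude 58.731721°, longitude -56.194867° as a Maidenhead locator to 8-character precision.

Shift to the Maidenhead origin (180°W, 90°S): lon 123.80513, lat 148.73172.
Field (20°×10°, letters A–R): 123.80513/20 → 6 → G, 148.73172/10 → 14 → O; chars GO.
Square (2°×1°, digits 0–9): 3.80513/2 → 1, 8.73172/1 → 8; chars 18.
Subsquare (5′×2.5′, letters a–x): 1.80513/0.0833333 → 21 → v, 0.73172/0.0416667 → 17 → r; chars vr.
Extended square (30″×15″, digits 0–9): 0.05513/0.00833333 → 6, 0.02339/0.00416667 → 5; chars 65.

GO18vr65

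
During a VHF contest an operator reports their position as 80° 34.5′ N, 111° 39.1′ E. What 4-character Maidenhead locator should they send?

OR50

Add 180° to longitude and 90° to latitude: 291.65, 170.57.
Field: lon ⌊291.65/20⌋ = 14 → O; lat ⌊170.57/10⌋ = 17 → R.
Square: lon ⌊11.65/2⌋ = 5; lat ⌊0.57/1⌋ = 0.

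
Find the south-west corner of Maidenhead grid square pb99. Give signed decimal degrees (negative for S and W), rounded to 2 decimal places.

-71.00, 138.00

Field P=15, B=1: +15·20° lon, +1·10° lat → SW at lon 120°, lat -80°.
Square 9, 9: +9·2° lon, +9·1° lat → SW at lon 138°, lat -71°.
latitude -71.00, longitude 138.00.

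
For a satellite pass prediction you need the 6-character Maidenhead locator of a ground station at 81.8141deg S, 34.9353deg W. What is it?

HA28me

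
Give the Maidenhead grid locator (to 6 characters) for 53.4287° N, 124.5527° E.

PO23gk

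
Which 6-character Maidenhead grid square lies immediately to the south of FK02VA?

Latitude subsquare a = 0; −1 → -1, wraps to 23 = x, carry into square.
Latitude square 2; −1 → 1.
The longitude characters are unchanged.

FK01vx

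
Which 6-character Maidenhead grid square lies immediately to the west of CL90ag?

CL80xg

Longitude subsquare a = 0; −1 → -1, wraps to 23 = x, carry into square.
Longitude square 9; −1 → 8.
The latitude characters are unchanged.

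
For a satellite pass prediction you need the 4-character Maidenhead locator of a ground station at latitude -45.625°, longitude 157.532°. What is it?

QE84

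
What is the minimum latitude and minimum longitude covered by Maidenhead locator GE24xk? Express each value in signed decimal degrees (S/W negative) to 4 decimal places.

Field G=6, E=4: +6·20° lon, +4·10° lat → SW at lon -60°, lat -50°.
Square 2, 4: +2·2° lon, +4·1° lat → SW at lon -56°, lat -46°.
Subsquare x=23, k=10: +23·0.0833333° lon, +10·0.0416667° lat → SW at lon -54.0833°, lat -45.5833°.
latitude -45.5833, longitude -54.0833.

-45.5833, -54.0833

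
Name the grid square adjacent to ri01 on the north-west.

Longitude square 0; −1 → -1, wraps to 9, carry into field.
Longitude field R = 17; −1 → 16 = Q.
Latitude square 1; +1 → 2.

QI92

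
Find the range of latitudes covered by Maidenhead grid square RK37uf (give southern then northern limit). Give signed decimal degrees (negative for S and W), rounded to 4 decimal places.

Field R=17, K=10: +17·20° lon, +10·10° lat → SW at lon 160°, lat 10°.
Square 3, 7: +3·2° lon, +7·1° lat → SW at lon 166°, lat 17°.
Subsquare u=20, f=5: +20·0.0833333° lon, +5·0.0416667° lat → SW at lon 167.667°, lat 17.2083°.
Cell spans 0.0833333° lon × 0.0416667° lat.
south 17.2083, north 17.2500.

17.2083, 17.2500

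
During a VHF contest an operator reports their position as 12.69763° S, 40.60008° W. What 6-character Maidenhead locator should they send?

Shift to the Maidenhead origin (180°W, 90°S): lon 139.3999, lat 77.3024.
Field: 139.3999/20 → 6 → G, 77.3024/10 → 7 → H; chars GH.
Square: 19.3999/2 → 9, 7.3024/1 → 7; chars 97.
Subsquare: 1.3999/0.0833333 → 16 → q, 0.3024/0.0416667 → 7 → h; chars qh.

GH97qh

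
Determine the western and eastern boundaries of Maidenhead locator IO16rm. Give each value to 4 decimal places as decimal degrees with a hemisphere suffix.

Field I=8, O=14: +8·20° lon, +14·10° lat → SW at lon -20°, lat 50°.
Square 1, 6: +1·2° lon, +6·1° lat → SW at lon -18°, lat 56°.
Subsquare r=17, m=12: +17·0.0833333° lon, +12·0.0416667° lat → SW at lon -16.5833°, lat 56.5°.
Cell spans 0.0833333° lon × 0.0416667° lat.
west 16.5833° W, east 16.5000° W.

16.5833° W, 16.5000° W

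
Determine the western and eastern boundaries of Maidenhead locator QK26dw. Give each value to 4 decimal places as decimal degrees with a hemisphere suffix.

144.2500° E, 144.3333° E

Field Q=16, K=10: +16·20° lon, +10·10° lat → SW at lon 140°, lat 10°.
Square 2, 6: +2·2° lon, +6·1° lat → SW at lon 144°, lat 16°.
Subsquare d=3, w=22: +3·0.0833333° lon, +22·0.0416667° lat → SW at lon 144.25°, lat 16.9167°.
Cell spans 0.0833333° lon × 0.0416667° lat.
west 144.2500° E, east 144.3333° E.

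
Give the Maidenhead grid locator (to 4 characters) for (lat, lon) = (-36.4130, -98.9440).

Shift to the Maidenhead origin (180°W, 90°S): lon 81.06, lat 53.59.
Field: 81.06/20 → 4 → E, 53.59/10 → 5 → F; chars EF.
Square: 1.06/2 → 0, 3.59/1 → 3; chars 03.

EF03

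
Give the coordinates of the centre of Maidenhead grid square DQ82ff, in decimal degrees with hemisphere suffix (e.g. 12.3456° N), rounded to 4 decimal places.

72.2292° N, 103.5417° W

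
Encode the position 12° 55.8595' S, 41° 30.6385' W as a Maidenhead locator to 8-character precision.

GH97fb86

Add 180° to longitude and 90° to latitude: 138.48936, 77.06901.
Field (20°×10°, letters A–R): lon ⌊138.48936/20⌋ = 6 → G; lat ⌊77.06901/10⌋ = 7 → H.
Square (2°×1°, digits 0–9): lon ⌊18.48936/2⌋ = 9; lat ⌊7.06901/1⌋ = 7.
Subsquare (5′×2.5′, letters a–x): lon ⌊0.48936/0.0833333⌋ = 5 → f; lat ⌊0.06901/0.0416667⌋ = 1 → b.
Extended square (30″×15″, digits 0–9): lon ⌊0.07269/0.00833333⌋ = 8; lat ⌊0.02734/0.00416667⌋ = 6.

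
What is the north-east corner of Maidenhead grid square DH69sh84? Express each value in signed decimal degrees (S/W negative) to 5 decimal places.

-10.68750, -106.42500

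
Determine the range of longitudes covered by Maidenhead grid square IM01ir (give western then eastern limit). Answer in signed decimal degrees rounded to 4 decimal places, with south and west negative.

Field I=8, M=12: +8·20° lon, +12·10° lat → SW at lon -20°, lat 30°.
Square 0, 1: +0·2° lon, +1·1° lat → SW at lon -20°, lat 31°.
Subsquare i=8, r=17: +8·0.0833333° lon, +17·0.0416667° lat → SW at lon -19.3333°, lat 31.7083°.
Cell spans 0.0833333° lon × 0.0416667° lat.
west -19.3333, east -19.2500.

-19.3333, -19.2500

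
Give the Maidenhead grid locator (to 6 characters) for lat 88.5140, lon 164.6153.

Add 180° to longitude and 90° to latitude: 344.6153, 178.5140.
Field: lon ⌊344.6153/20⌋ = 17 → R; lat ⌊178.5140/10⌋ = 17 → R.
Square: lon ⌊4.6153/2⌋ = 2; lat ⌊8.5140/1⌋ = 8.
Subsquare: lon ⌊0.6153/0.0833333⌋ = 7 → h; lat ⌊0.5140/0.0416667⌋ = 12 → m.

RR28hm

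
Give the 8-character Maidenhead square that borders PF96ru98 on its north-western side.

PF96ru89

Longitude extended square 9; −1 → 8.
Latitude extended square 8; +1 → 9.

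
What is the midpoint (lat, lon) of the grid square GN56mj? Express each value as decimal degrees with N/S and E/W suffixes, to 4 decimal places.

Field G=6, N=13: +6·20° lon, +13·10° lat → SW at lon -60°, lat 40°.
Square 5, 6: +5·2° lon, +6·1° lat → SW at lon -50°, lat 46°.
Subsquare m=12, j=9: +12·0.0833333° lon, +9·0.0416667° lat → SW at lon -49°, lat 46.375°.
Cell spans 0.0833333° lon × 0.0416667° lat. Centre is SW corner plus half of each.
latitude 46.3958° N, longitude 48.9583° W.

46.3958° N, 48.9583° W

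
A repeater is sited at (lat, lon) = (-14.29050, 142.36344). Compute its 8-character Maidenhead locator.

QH15er30

Offset from 180°W / 90°S: lon 322.36344°, lat 75.70950°.
Field: lon ⌊322.36344/20⌋ = 16 → Q; lat ⌊75.70950/10⌋ = 7 → H.
Square: lon ⌊2.36344/2⌋ = 1; lat ⌊5.70950/1⌋ = 5.
Subsquare: lon ⌊0.36344/0.0833333⌋ = 4 → e; lat ⌊0.70950/0.0416667⌋ = 17 → r.
Extended square: lon ⌊0.03011/0.00833333⌋ = 3; lat ⌊0.00117/0.00416667⌋ = 0.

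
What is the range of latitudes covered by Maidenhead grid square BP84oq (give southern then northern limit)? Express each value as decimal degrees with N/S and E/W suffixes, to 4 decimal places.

Field B=1, P=15: +1·20° lon, +15·10° lat → SW at lon -160°, lat 60°.
Square 8, 4: +8·2° lon, +4·1° lat → SW at lon -144°, lat 64°.
Subsquare o=14, q=16: +14·0.0833333° lon, +16·0.0416667° lat → SW at lon -142.833°, lat 64.6667°.
Cell spans 0.0833333° lon × 0.0416667° lat.
south 64.6667° N, north 64.7083° N.

64.6667° N, 64.7083° N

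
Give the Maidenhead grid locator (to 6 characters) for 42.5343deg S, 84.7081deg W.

Shift to the Maidenhead origin (180°W, 90°S): lon 95.2919, lat 47.4657.
Field: 95.2919/20 → 4 → E, 47.4657/10 → 4 → E; chars EE.
Square: 15.2919/2 → 7, 7.4657/1 → 7; chars 77.
Subsquare: 1.2919/0.0833333 → 15 → p, 0.4657/0.0416667 → 11 → l; chars pl.

EE77pl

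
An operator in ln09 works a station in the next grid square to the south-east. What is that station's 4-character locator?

LN18

Longitude square 0; +1 → 1.
Latitude square 9; −1 → 8.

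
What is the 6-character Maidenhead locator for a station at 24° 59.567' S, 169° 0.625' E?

RG45ma

Offset from 180°W / 90°S: lon 349.0104°, lat 65.0072°.
Field (20°×10°, letters A–R): lon ⌊349.0104/20⌋ = 17 → R; lat ⌊65.0072/10⌋ = 6 → G.
Square (2°×1°, digits 0–9): lon ⌊9.0104/2⌋ = 4; lat ⌊5.0072/1⌋ = 5.
Subsquare (5′×2.5′, letters a–x): lon ⌊1.0104/0.0833333⌋ = 12 → m; lat ⌊0.0072/0.0416667⌋ = 0 → a.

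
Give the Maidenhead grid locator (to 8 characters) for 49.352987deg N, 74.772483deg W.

FN29oi74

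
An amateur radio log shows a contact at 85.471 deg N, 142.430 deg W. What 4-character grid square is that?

Add 180° to longitude and 90° to latitude: 37.57, 175.47.
Field (20°×10°, letters A–R): lon ⌊37.57/20⌋ = 1 → B; lat ⌊175.47/10⌋ = 17 → R.
Square (2°×1°, digits 0–9): lon ⌊17.57/2⌋ = 8; lat ⌊5.47/1⌋ = 5.

BR85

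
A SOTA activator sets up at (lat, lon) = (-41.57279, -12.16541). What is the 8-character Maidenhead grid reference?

IE38wk02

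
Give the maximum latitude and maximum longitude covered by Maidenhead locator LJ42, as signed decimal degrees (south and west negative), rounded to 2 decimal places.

3.00, 50.00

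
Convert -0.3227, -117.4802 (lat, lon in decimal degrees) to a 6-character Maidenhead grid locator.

DI19gq

Shift to the Maidenhead origin (180°W, 90°S): lon 62.5198, lat 89.6773.
Field: 62.5198/20 → 3 → D, 89.6773/10 → 8 → I; chars DI.
Square: 2.5198/2 → 1, 9.6773/1 → 9; chars 19.
Subsquare: 0.5198/0.0833333 → 6 → g, 0.6773/0.0416667 → 16 → q; chars gq.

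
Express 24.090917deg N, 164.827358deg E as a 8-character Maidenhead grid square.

Add 180° to longitude and 90° to latitude: 344.82736, 114.09092.
Field (20°×10°, letters A–R): lon ⌊344.82736/20⌋ = 17 → R; lat ⌊114.09092/10⌋ = 11 → L.
Square (2°×1°, digits 0–9): lon ⌊4.82736/2⌋ = 2; lat ⌊4.09092/1⌋ = 4.
Subsquare (5′×2.5′, letters a–x): lon ⌊0.82736/0.0833333⌋ = 9 → j; lat ⌊0.09092/0.0416667⌋ = 2 → c.
Extended square (30″×15″, digits 0–9): lon ⌊0.07736/0.00833333⌋ = 9; lat ⌊0.00758/0.00416667⌋ = 1.

RL24jc91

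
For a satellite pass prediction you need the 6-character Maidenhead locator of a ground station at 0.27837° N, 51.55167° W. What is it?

GJ40fg

Shift to the Maidenhead origin (180°W, 90°S): lon 128.4483, lat 90.2784.
Field: 128.4483/20 → 6 → G, 90.2784/10 → 9 → J; chars GJ.
Square: 8.4483/2 → 4, 0.2784/1 → 0; chars 40.
Subsquare: 0.4483/0.0833333 → 5 → f, 0.2784/0.0416667 → 6 → g; chars fg.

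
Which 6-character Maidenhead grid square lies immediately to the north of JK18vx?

Latitude subsquare x = 23; +1 → 24, wraps to 0 = a, carry into square.
Latitude square 8; +1 → 9.
The longitude characters are unchanged.

JK19va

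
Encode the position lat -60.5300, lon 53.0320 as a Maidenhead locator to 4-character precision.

Shift to the Maidenhead origin (180°W, 90°S): lon 233.03, lat 29.47.
Field: 233.03/20 → 11 → L, 29.47/10 → 2 → C; chars LC.
Square: 13.03/2 → 6, 9.47/1 → 9; chars 69.

LC69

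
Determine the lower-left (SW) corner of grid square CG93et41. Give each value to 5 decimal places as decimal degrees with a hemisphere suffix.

Field C=2, G=6: +2·20° lon, +6·10° lat → SW at lon -140°, lat -30°.
Square 9, 3: +9·2° lon, +3·1° lat → SW at lon -122°, lat -27°.
Subsquare e=4, t=19: +4·0.0833333° lon, +19·0.0416667° lat → SW at lon -121.667°, lat -26.2083°.
Extended square 4, 1: +4·0.00833333° lon, +1·0.00416667° lat → SW at lon -121.633°, lat -26.2042°.
latitude 26.20417° S, longitude 121.63333° W.

26.20417° S, 121.63333° W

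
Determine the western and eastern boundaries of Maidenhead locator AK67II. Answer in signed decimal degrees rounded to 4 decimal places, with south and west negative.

Field A=0, K=10: +0·20° lon, +10·10° lat → SW at lon -180°, lat 10°.
Square 6, 7: +6·2° lon, +7·1° lat → SW at lon -168°, lat 17°.
Subsquare i=8, i=8: +8·0.0833333° lon, +8·0.0416667° lat → SW at lon -167.333°, lat 17.3333°.
Cell spans 0.0833333° lon × 0.0416667° lat.
west -167.3333, east -167.2500.

-167.3333, -167.2500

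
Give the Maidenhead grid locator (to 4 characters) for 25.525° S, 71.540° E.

Offset from 180°W / 90°S: lon 251.54°, lat 64.47°.
Field: lon ⌊251.54/20⌋ = 12 → M; lat ⌊64.47/10⌋ = 6 → G.
Square: lon ⌊11.54/2⌋ = 5; lat ⌊4.47/1⌋ = 4.

MG54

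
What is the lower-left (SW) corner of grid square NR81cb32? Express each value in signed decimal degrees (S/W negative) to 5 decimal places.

81.05000, 96.19167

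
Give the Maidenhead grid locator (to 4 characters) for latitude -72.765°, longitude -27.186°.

HB67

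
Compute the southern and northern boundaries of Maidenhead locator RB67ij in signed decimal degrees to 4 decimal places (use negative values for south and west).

-72.6250, -72.5833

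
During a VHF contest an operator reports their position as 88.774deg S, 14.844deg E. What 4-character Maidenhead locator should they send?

Shift to the Maidenhead origin (180°W, 90°S): lon 194.84, lat 1.23.
Field: lon ⌊194.84/20⌋ = 9 → J; lat ⌊1.23/10⌋ = 0 → A.
Square: lon ⌊14.84/2⌋ = 7; lat ⌊1.23/1⌋ = 1.

JA71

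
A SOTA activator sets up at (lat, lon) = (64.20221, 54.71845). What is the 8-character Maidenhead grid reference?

Shift to the Maidenhead origin (180°W, 90°S): lon 234.71845, lat 154.20221.
Field (20°×10°, letters A–R): lon ⌊234.71845/20⌋ = 11 → L; lat ⌊154.20221/10⌋ = 15 → P.
Square (2°×1°, digits 0–9): lon ⌊14.71845/2⌋ = 7; lat ⌊4.20221/1⌋ = 4.
Subsquare (5′×2.5′, letters a–x): lon ⌊0.71845/0.0833333⌋ = 8 → i; lat ⌊0.20221/0.0416667⌋ = 4 → e.
Extended square (30″×15″, digits 0–9): lon ⌊0.05178/0.00833333⌋ = 6; lat ⌊0.03554/0.00416667⌋ = 8.

LP74ie68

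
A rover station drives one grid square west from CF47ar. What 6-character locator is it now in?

CF37xr

Longitude subsquare a = 0; −1 → -1, wraps to 23 = x, carry into square.
Longitude square 4; −1 → 3.
The latitude characters are unchanged.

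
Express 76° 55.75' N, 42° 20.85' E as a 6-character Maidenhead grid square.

Offset from 180°W / 90°S: lon 222.3475°, lat 166.9292°.
Field: lon ⌊222.3475/20⌋ = 11 → L; lat ⌊166.9292/10⌋ = 16 → Q.
Square: lon ⌊2.3475/2⌋ = 1; lat ⌊6.9292/1⌋ = 6.
Subsquare: lon ⌊0.3475/0.0833333⌋ = 4 → e; lat ⌊0.9292/0.0416667⌋ = 22 → w.

LQ16ew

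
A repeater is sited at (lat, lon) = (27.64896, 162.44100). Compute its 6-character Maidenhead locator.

RL17fp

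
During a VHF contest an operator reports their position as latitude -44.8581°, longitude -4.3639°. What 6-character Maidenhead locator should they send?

IE75td

Add 180° to longitude and 90° to latitude: 175.6361, 45.1419.
Field (20°×10°, letters A–R): 175.6361/20 → 8 → I, 45.1419/10 → 4 → E; chars IE.
Square (2°×1°, digits 0–9): 15.6361/2 → 7, 5.1419/1 → 5; chars 75.
Subsquare (5′×2.5′, letters a–x): 1.6361/0.0833333 → 19 → t, 0.1419/0.0416667 → 3 → d; chars td.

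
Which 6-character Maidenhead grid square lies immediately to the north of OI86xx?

OI87xa

Latitude subsquare x = 23; +1 → 24, wraps to 0 = a, carry into square.
Latitude square 6; +1 → 7.
The longitude characters are unchanged.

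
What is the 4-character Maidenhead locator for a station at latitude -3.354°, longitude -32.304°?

HI36

Offset from 180°W / 90°S: lon 147.70°, lat 86.65°.
Field: 147.70/20 → 7 → H, 86.65/10 → 8 → I; chars HI.
Square: 7.70/2 → 3, 6.65/1 → 6; chars 36.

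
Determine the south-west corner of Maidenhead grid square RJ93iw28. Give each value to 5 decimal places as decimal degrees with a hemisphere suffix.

Field R=17, J=9: +17·20° lon, +9·10° lat → SW at lon 160°, lat 0°.
Square 9, 3: +9·2° lon, +3·1° lat → SW at lon 178°, lat 3°.
Subsquare i=8, w=22: +8·0.0833333° lon, +22·0.0416667° lat → SW at lon 178.667°, lat 3.91667°.
Extended square 2, 8: +2·0.00833333° lon, +8·0.00416667° lat → SW at lon 178.683°, lat 3.95°.
latitude 3.95000° N, longitude 178.68333° E.

3.95000° N, 178.68333° E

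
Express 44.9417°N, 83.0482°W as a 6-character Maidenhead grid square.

Offset from 180°W / 90°S: lon 96.9518°, lat 134.9417°.
Field: lon ⌊96.9518/20⌋ = 4 → E; lat ⌊134.9417/10⌋ = 13 → N.
Square: lon ⌊16.9518/2⌋ = 8; lat ⌊4.9417/1⌋ = 4.
Subsquare: lon ⌊0.9518/0.0833333⌋ = 11 → l; lat ⌊0.9417/0.0416667⌋ = 22 → w.

EN84lw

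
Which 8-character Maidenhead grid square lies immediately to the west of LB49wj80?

Longitude extended square 8; −1 → 7.
The latitude characters are unchanged.

LB49wj70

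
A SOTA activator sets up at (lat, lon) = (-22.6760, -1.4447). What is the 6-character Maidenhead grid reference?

IG97gh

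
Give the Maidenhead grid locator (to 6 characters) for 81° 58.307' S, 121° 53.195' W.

CA98ba

Offset from 180°W / 90°S: lon 58.1134°, lat 8.0282°.
Field: 58.1134/20 → 2 → C, 8.0282/10 → 0 → A; chars CA.
Square: 18.1134/2 → 9, 8.0282/1 → 8; chars 98.
Subsquare: 0.1134/0.0833333 → 1 → b, 0.0282/0.0416667 → 0 → a; chars ba.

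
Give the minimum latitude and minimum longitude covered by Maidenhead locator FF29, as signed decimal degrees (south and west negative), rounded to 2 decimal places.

Field F=5, F=5: +5·20° lon, +5·10° lat → SW at lon -80°, lat -40°.
Square 2, 9: +2·2° lon, +9·1° lat → SW at lon -76°, lat -31°.
latitude -31.00, longitude -76.00.

-31.00, -76.00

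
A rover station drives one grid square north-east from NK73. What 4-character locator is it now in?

Longitude square 7; +1 → 8.
Latitude square 3; +1 → 4.

NK84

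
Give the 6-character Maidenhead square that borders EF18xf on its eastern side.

EF28af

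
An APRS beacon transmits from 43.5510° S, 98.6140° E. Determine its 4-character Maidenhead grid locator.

Offset from 180°W / 90°S: lon 278.61°, lat 46.45°.
Field (20°×10°, letters A–R): lon ⌊278.61/20⌋ = 13 → N; lat ⌊46.45/10⌋ = 4 → E.
Square (2°×1°, digits 0–9): lon ⌊18.61/2⌋ = 9; lat ⌊6.45/1⌋ = 6.

NE96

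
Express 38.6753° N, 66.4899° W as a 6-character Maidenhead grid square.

Offset from 180°W / 90°S: lon 113.5101°, lat 128.6753°.
Field (20°×10°, letters A–R): 113.5101/20 → 5 → F, 128.6753/10 → 12 → M; chars FM.
Square (2°×1°, digits 0–9): 13.5101/2 → 6, 8.6753/1 → 8; chars 68.
Subsquare (5′×2.5′, letters a–x): 1.5101/0.0833333 → 18 → s, 0.6753/0.0416667 → 16 → q; chars sq.

FM68sq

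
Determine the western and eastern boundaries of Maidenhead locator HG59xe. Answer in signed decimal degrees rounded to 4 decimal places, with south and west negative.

-28.0833, -28.0000

Field H=7, G=6: +7·20° lon, +6·10° lat → SW at lon -40°, lat -30°.
Square 5, 9: +5·2° lon, +9·1° lat → SW at lon -30°, lat -21°.
Subsquare x=23, e=4: +23·0.0833333° lon, +4·0.0416667° lat → SW at lon -28.0833°, lat -20.8333°.
Cell spans 0.0833333° lon × 0.0416667° lat.
west -28.0833, east -28.0000.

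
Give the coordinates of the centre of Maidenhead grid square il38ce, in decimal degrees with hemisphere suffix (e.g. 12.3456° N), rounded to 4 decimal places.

Field I=8, L=11: +8·20° lon, +11·10° lat → SW at lon -20°, lat 20°.
Square 3, 8: +3·2° lon, +8·1° lat → SW at lon -14°, lat 28°.
Subsquare c=2, e=4: +2·0.0833333° lon, +4·0.0416667° lat → SW at lon -13.8333°, lat 28.1667°.
Cell spans 0.0833333° lon × 0.0416667° lat. Centre is SW corner plus half of each.
latitude 28.1875° N, longitude 13.7917° W.

28.1875° N, 13.7917° W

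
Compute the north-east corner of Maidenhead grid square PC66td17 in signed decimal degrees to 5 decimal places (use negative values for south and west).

-63.84167, 133.60000

Field P=15, C=2: +15·20° lon, +2·10° lat → SW at lon 120°, lat -70°.
Square 6, 6: +6·2° lon, +6·1° lat → SW at lon 132°, lat -64°.
Subsquare t=19, d=3: +19·0.0833333° lon, +3·0.0416667° lat → SW at lon 133.583°, lat -63.875°.
Extended square 1, 7: +1·0.00833333° lon, +7·0.00416667° lat → SW at lon 133.592°, lat -63.8458°.
Cell spans 0.00833333° lon × 0.00416667° lat. NE corner is SW corner plus one full cell.
latitude -63.84167, longitude 133.60000.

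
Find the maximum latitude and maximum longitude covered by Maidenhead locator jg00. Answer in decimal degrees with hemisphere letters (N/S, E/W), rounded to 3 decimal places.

29.000° S, 2.000° E

Field J=9, G=6: +9·20° lon, +6·10° lat → SW at lon 0°, lat -30°.
Square 0, 0: +0·2° lon, +0·1° lat → SW at lon 0°, lat -30°.
Cell spans 2° lon × 1° lat. NE corner is SW corner plus one full cell.
latitude 29.000° S, longitude 2.000° E.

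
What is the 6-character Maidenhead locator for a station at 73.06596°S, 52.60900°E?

LB66hw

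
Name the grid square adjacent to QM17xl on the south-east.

QM27ak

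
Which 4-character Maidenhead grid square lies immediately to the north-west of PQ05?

Longitude square 0; −1 → -1, wraps to 9, carry into field.
Longitude field P = 15; −1 → 14 = O.
Latitude square 5; +1 → 6.

OQ96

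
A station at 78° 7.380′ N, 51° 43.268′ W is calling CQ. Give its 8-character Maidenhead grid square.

GQ48dc39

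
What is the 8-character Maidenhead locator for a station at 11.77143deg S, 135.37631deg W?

Add 180° to longitude and 90° to latitude: 44.62369, 78.22857.
Field: lon ⌊44.62369/20⌋ = 2 → C; lat ⌊78.22857/10⌋ = 7 → H.
Square: lon ⌊4.62369/2⌋ = 2; lat ⌊8.22857/1⌋ = 8.
Subsquare: lon ⌊0.62369/0.0833333⌋ = 7 → h; lat ⌊0.22857/0.0416667⌋ = 5 → f.
Extended square: lon ⌊0.04036/0.00833333⌋ = 4; lat ⌊0.02024/0.00416667⌋ = 4.

CH28hf44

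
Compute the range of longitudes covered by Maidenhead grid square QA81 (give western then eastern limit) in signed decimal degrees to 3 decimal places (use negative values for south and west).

156.000, 158.000

Field Q=16, A=0: +16·20° lon, +0·10° lat → SW at lon 140°, lat -90°.
Square 8, 1: +8·2° lon, +1·1° lat → SW at lon 156°, lat -89°.
Cell spans 2° lon × 1° lat.
west 156.000, east 158.000.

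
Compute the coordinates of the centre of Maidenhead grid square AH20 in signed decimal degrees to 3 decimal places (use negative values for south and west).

Field A=0, H=7: +0·20° lon, +7·10° lat → SW at lon -180°, lat -20°.
Square 2, 0: +2·2° lon, +0·1° lat → SW at lon -176°, lat -20°.
Cell spans 2° lon × 1° lat. Centre is SW corner plus half of each.
latitude -19.500, longitude -175.000.

-19.500, -175.000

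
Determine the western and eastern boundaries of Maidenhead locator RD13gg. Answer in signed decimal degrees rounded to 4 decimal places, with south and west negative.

Field R=17, D=3: +17·20° lon, +3·10° lat → SW at lon 160°, lat -60°.
Square 1, 3: +1·2° lon, +3·1° lat → SW at lon 162°, lat -57°.
Subsquare g=6, g=6: +6·0.0833333° lon, +6·0.0416667° lat → SW at lon 162.5°, lat -56.75°.
Cell spans 0.0833333° lon × 0.0416667° lat.
west 162.5000, east 162.5833.

162.5000, 162.5833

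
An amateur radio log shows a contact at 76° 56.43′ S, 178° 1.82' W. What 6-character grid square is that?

Add 180° to longitude and 90° to latitude: 1.9697, 13.0595.
Field: lon ⌊1.9697/20⌋ = 0 → A; lat ⌊13.0595/10⌋ = 1 → B.
Square: lon ⌊1.9697/2⌋ = 0; lat ⌊3.0595/1⌋ = 3.
Subsquare: lon ⌊1.9697/0.0833333⌋ = 23 → x; lat ⌊0.0595/0.0416667⌋ = 1 → b.

AB03xb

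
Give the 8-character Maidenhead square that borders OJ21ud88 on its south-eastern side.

OJ21ud97

Longitude extended square 8; +1 → 9.
Latitude extended square 8; −1 → 7.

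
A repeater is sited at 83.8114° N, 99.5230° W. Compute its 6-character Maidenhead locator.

ER03ft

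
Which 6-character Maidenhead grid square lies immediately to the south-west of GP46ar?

GP36xq

Longitude subsquare a = 0; −1 → -1, wraps to 23 = x, carry into square.
Longitude square 4; −1 → 3.
Latitude subsquare r = 17; −1 → 16 = q.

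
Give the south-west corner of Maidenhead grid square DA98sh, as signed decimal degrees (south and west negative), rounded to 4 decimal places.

-81.7083, -100.5000

Field D=3, A=0: +3·20° lon, +0·10° lat → SW at lon -120°, lat -90°.
Square 9, 8: +9·2° lon, +8·1° lat → SW at lon -102°, lat -82°.
Subsquare s=18, h=7: +18·0.0833333° lon, +7·0.0416667° lat → SW at lon -100.5°, lat -81.7083°.
latitude -81.7083, longitude -100.5000.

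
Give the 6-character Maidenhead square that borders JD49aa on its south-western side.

JD38xx

Longitude subsquare a = 0; −1 → -1, wraps to 23 = x, carry into square.
Longitude square 4; −1 → 3.
Latitude subsquare a = 0; −1 → -1, wraps to 23 = x, carry into square.
Latitude square 9; −1 → 8.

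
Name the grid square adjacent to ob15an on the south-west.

Longitude subsquare a = 0; −1 → -1, wraps to 23 = x, carry into square.
Longitude square 1; −1 → 0.
Latitude subsquare n = 13; −1 → 12 = m.

OB05xm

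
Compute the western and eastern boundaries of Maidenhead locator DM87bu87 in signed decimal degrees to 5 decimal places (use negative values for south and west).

Field D=3, M=12: +3·20° lon, +12·10° lat → SW at lon -120°, lat 30°.
Square 8, 7: +8·2° lon, +7·1° lat → SW at lon -104°, lat 37°.
Subsquare b=1, u=20: +1·0.0833333° lon, +20·0.0416667° lat → SW at lon -103.917°, lat 37.8333°.
Extended square 8, 7: +8·0.00833333° lon, +7·0.00416667° lat → SW at lon -103.85°, lat 37.8625°.
Cell spans 0.00833333° lon × 0.00416667° lat.
west -103.85000, east -103.84167.

-103.85000, -103.84167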